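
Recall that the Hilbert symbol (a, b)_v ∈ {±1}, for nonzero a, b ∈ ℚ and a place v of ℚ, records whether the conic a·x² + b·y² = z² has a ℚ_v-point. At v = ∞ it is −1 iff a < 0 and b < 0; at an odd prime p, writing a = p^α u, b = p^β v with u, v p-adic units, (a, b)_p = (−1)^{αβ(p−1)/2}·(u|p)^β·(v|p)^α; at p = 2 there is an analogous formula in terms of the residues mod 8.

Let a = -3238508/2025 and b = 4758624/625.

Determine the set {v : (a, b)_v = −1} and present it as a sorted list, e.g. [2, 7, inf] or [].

(a, b) ≡ (-16523, 33046) mod (ℚ^×)²; places V = {2, 3, 5, 7, 13, 31, 41, ∞}.
(a,b)_41: α=1, u≡14; β=1, v≡28 (mod 41); (14|41)=-1, (28|41)=-1; sign (−1)^0·-1^1·-1^1 = +1.
(a,b)_7: α=2, u≡1; β=0, v≡5 (mod 7); (1|7)=+1, (5|7)=-1; sign (−1)^0·+1^0·-1^2 = +1.
(a,b)_31: α=1, u≡25; β=1, v≡17 (mod 31); (25|31)=+1, (17|31)=-1; sign (−1)^1·+1^1·-1^1 = +1.
(a,b)_13: α=1, u≡12; β=1, v≡7 (mod 13); (12|13)=+1, (7|13)=-1; sign (−1)^0·+1^1·-1^1 = -1.
(a,b)_∞: sgn(-16523)=−, sgn(33046)=+, so +1.
(a,b)_5: α=-2, u≡2; β=-4, v≡4 (mod 5); (2|5)=-1, (4|5)=+1; sign (−1)^0·-1^-4·+1^-2 = +1.
(a,b)_3: α=-4, u≡1; β=2, v≡1 (mod 3); (1|3)=+1, (1|3)=+1; sign (−1)^0·+1^2·+1^-4 = +1.
(a,b)_2: α=2, β=5; u≡5, v≡3 (mod 8); ε(u)ε(v)=0·1, αω(v)=2·1, βω(u)=5·1; sum ≡ 1  ⇒  -1.
|Ram(-16523, 33046)| = 2, even; anisotropic at {2, 13}.

[2, 13]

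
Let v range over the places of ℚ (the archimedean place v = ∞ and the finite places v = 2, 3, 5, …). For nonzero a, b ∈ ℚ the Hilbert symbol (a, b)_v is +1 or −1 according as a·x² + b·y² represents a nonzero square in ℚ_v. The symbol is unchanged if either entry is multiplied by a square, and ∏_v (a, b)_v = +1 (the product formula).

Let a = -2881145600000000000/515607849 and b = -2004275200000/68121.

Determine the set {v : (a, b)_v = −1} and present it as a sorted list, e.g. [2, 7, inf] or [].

Mod squares: a ≡ -8510, b ≡ -370. Check v ∈ {∞, 2, 3, 5, 23, 29, 37}.
v=37: a=37^1·(≡29), b=37^1·(≡7) mod 37; (29|37)=-1, (7|37)=+1; (−1)^{1·1·18}·(-1)^1·(+1)^1 = -1.
v=3: a=3^-6·(≡1), b=3^-4·(≡2) mod 3; (1|3)=+1, (2|3)=-1; (−1)^{-6·-4·1}·(+1)^-4·(-1)^-6 = +1.
v=29: a=29^-4·(≡22), b=29^-2·(≡5) mod 29; (22|29)=+1, (5|29)=+1; (−1)^{-4·-2·14}·(+1)^-2·(+1)^-4 = +1.
v=23: a=23^3·(≡7), b=23^2·(≡22) mod 23; (7|23)=-1, (22|23)=-1; (−1)^{3·2·11}·(-1)^2·(-1)^3 = -1.
v=5: a=5^11·(≡3), b=5^5·(≡1) mod 5; (3|5)=-1, (1|5)=+1; (−1)^{11·5·2}·(-1)^5·(+1)^11 = -1.
v=2: v_2(a)=17, v_2(b)=15; units ≡ 1, 7 (mod 8); ε·ε+αω+βω = 0·1+17·0+15·0 ≡ 0  ⇒  (a,b)_2 = +1.
v=∞: -8510 < 0 and -370 < 0  ⇒  (a,b)_∞ = -1.
|Ram(-8510, -370)| = 4, even; anisotropic at {5, 23, 37, ∞}.

[5, 23, 37, inf]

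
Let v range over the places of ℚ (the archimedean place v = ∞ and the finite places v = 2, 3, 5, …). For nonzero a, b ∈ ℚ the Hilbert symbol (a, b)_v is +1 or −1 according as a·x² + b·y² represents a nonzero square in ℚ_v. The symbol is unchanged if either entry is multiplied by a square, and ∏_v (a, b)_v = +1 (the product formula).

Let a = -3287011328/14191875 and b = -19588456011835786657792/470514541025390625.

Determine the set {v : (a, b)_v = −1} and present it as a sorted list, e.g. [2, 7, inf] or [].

[3, inf]

Mod squares: a ≡ -4551, b ≡ -37. Check v ∈ {∞, 2, 3, 5, 7, 23, 29, 37, 41}.
v=37: a=37^1·(≡11), b=37^3·(≡28) mod 37; (11|37)=+1, (28|37)=+1; (−1)^{1·3·18}·(+1)^3·(+1)^1 = +1.
v=23: a=23^2·(≡2), b=23^4·(≡2) mod 23; (2|23)=+1, (2|23)=+1; (−1)^{2·4·11}·(+1)^4·(+1)^2 = +1.
v=∞: -4551 < 0 and -37 < 0  ⇒  (a,b)_∞ = -1.
v=3: a=3^-3·(≡1), b=3^-4·(≡2) mod 3; (1|3)=+1, (2|3)=-1; (−1)^{-3·-4·1}·(+1)^-4·(-1)^-3 = -1.
v=2: v_2(a)=12, v_2(b)=24; units ≡ 1, 3 (mod 8); ε·ε+αω+βω = 0·1+12·1+24·0 ≡ 0  ⇒  (a,b)_2 = +1.
v=41: a=41^1·(≡19), b=41^2·(≡1) mod 41; (19|41)=-1, (1|41)=+1; (−1)^{1·2·20}·(-1)^2·(+1)^1 = +1.
v=7: a=7^0·(≡3), b=7^2·(≡5) mod 7; (3|7)=-1, (5|7)=-1; (−1)^{0·2·3}·(-1)^2·(-1)^0 = +1.
v=29: a=29^-2·(≡2), b=29^-6·(≡19) mod 29; (2|29)=-1, (19|29)=-1; (−1)^{-2·-6·14}·(-1)^-6·(-1)^-2 = +1.
v=5: a=5^-4·(≡1), b=5^-10·(≡3) mod 5; (1|5)=+1, (3|5)=-1; (−1)^{-4·-10·2}·(+1)^-10·(-1)^-4 = +1.
(-4551, -37 / ℚ) ramifies at {3, ∞}: a division algebra.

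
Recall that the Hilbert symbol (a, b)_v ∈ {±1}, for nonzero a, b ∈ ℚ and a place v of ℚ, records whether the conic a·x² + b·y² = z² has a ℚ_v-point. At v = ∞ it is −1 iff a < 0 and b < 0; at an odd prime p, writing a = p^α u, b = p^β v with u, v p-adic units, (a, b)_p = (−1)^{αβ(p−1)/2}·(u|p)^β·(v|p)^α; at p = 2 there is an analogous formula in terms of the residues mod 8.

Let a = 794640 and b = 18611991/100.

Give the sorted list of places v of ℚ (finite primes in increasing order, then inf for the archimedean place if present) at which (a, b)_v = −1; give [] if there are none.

(a, b) ≡ (49665, 2067999) mod (ℚ^×)²; places V = {2, 3, 5, 7, 11, 17, 23, 41, 43, ∞}.
(a,b)_5: α=1, u≡3; β=-2, v≡4 (mod 5); (3|5)=-1, (4|5)=+1; sign (−1)^0·-1^-2·+1^1 = +1.
(a,b)_∞: sgn(49665)=+, sgn(2067999)=+, so +1.
(a,b)_41: α=0, u≡19; β=1, v≡25 (mod 41); (19|41)=-1, (25|41)=+1; sign (−1)^0·-1^1·+1^0 = -1.
(a,b)_43: α=1, u≡33; β=1, v≡3 (mod 43); (33|43)=-1, (3|43)=-1; sign (−1)^1·-1^1·-1^1 = -1.
(a,b)_23: α=0, u≡13; β=1, v≡1 (mod 23); (13|23)=+1, (1|23)=+1; sign (−1)^0·+1^1·+1^0 = +1.
(a,b)_2: α=4, β=-2; u≡1, v≡7 (mod 8); ε(u)ε(v)=0·1, αω(v)=4·0, βω(u)=-2·0; sum ≡ 0  ⇒  +1.
(a,b)_17: α=0, u≡9; β=1, v≡14 (mod 17); (9|17)=+1, (14|17)=-1; sign (−1)^0·+1^1·-1^0 = +1.
(a,b)_3: α=1, u≡1; β=3, v≡2 (mod 3); (1|3)=+1, (2|3)=-1; sign (−1)^1·+1^3·-1^1 = +1.
(a,b)_11: α=1, u≡3; β=0, v≡2 (mod 11); (3|11)=+1, (2|11)=-1; sign (−1)^0·+1^0·-1^1 = -1.
(a,b)_7: α=1, u≡1; β=0, v≡3 (mod 7); (1|7)=+1, (3|7)=-1; sign (−1)^0·+1^0·-1^1 = -1.
(49665, 2067999 / ℚ) ramifies at {7, 11, 41, 43}: a division algebra.

[7, 11, 41, 43]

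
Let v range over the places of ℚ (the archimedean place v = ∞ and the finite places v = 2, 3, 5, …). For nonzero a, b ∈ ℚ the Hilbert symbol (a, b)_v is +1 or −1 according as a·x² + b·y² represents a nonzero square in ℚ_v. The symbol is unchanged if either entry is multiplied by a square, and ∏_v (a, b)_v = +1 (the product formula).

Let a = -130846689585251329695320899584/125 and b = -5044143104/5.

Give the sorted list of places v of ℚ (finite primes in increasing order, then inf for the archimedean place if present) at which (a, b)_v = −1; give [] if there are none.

[2, 29, 37, inf]

(a, b) ≡ (-14576705, -502645) mod (ℚ^×)²; places V = {2, 3, 5, 7, 11, 13, 19, 29, 37, ∞}.
(a,b)_29: α=1, u≡17; β=0, v≡11 (mod 29); (17|29)=-1, (11|29)=-1; sign (−1)^0·-1^0·-1^1 = -1.
(a,b)_19: α=3, u≡6; β=1, v≡13 (mod 19); (6|19)=+1, (13|19)=-1; sign (−1)^1·+1^1·-1^3 = +1.
(a,b)_5: α=-3, u≡1; β=-1, v≡1 (mod 5); (1|5)=+1, (1|5)=+1; sign (−1)^0·+1^-1·+1^-3 = +1.
(a,b)_3: α=2, u≡1; β=0, v≡2 (mod 3); (1|3)=+1, (2|3)=-1; sign (−1)^0·+1^0·-1^2 = +1.
(a,b)_7: α=6, u≡4; β=2, v≡2 (mod 7); (4|7)=+1, (2|7)=+1; sign (−1)^0·+1^2·+1^6 = +1.
(a,b)_37: α=3, u≡7; β=1, v≡2 (mod 37); (7|37)=+1, (2|37)=-1; sign (−1)^0·+1^1·-1^3 = -1.
(a,b)_∞: sgn(-14576705)=−, sgn(-502645)=−, so -1.
(a,b)_11: α=3, u≡3; β=1, v≡2 (mod 11); (3|11)=+1, (2|11)=-1; sign (−1)^1·+1^1·-1^3 = +1.
(a,b)_13: α=3, u≡3; β=1, v≡1 (mod 13); (3|13)=+1, (1|13)=+1; sign (−1)^0·+1^1·+1^3 = +1.
(a,b)_2: α=22, β=10; u≡7, v≡3 (mod 8); ε(u)ε(v)=1·1, αω(v)=22·1, βω(u)=10·0; sum ≡ 1  ⇒  -1.
(-14576705, -502645 / ℚ) ramifies at {2, 29, 37, ∞}: a division algebra.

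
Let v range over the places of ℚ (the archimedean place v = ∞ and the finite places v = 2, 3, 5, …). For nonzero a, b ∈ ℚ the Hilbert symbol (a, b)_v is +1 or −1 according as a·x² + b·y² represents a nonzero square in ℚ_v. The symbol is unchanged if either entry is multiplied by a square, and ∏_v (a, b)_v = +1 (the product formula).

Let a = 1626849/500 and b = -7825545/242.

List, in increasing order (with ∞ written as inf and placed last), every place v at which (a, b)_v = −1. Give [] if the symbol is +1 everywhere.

[2, 5, 7, 17]

(a, b) ≡ (18445, -210) mod (ℚ^×)²; places V = {2, 3, 5, 7, 11, 13, 17, 31, ∞}.
(a,b)_17: α=1, u≡3; β=0, v≡12 (mod 17); (3|17)=-1, (12|17)=-1; sign (−1)^0·-1^0·-1^1 = -1.
(a,b)_∞: sgn(18445)=+, sgn(-210)=−, so +1.
(a,b)_31: α=1, u≡30; β=0, v≡10 (mod 31); (30|31)=-1, (10|31)=+1; sign (−1)^0·-1^0·+1^1 = +1.
(a,b)_5: α=-3, u≡1; β=1, v≡3 (mod 5); (1|5)=+1, (3|5)=-1; sign (−1)^0·+1^1·-1^-3 = -1.
(a,b)_2: α=-2, β=-1; u≡5, v≡7 (mod 8); ε(u)ε(v)=0·1, αω(v)=-2·0, βω(u)=-1·1; sum ≡ 1  ⇒  -1.
(a,b)_13: α=0, u≡7; β=2, v≡5 (mod 13); (7|13)=-1, (5|13)=-1; sign (−1)^0·-1^2·-1^0 = +1.
(a,b)_11: α=0, u≡3; β=-2, v≡10 (mod 11); (3|11)=+1, (10|11)=-1; sign (−1)^0·+1^-2·-1^0 = +1.
(a,b)_3: α=2, u≡1; β=3, v≡2 (mod 3); (1|3)=+1, (2|3)=-1; sign (−1)^0·+1^3·-1^2 = +1.
(a,b)_7: α=3, u≡6; β=3, v≡3 (mod 7); (6|7)=-1, (3|7)=-1; sign (−1)^1·-1^3·-1^3 = -1.
|Ram(18445, -210)| = 4, even; anisotropic at {2, 5, 7, 17}.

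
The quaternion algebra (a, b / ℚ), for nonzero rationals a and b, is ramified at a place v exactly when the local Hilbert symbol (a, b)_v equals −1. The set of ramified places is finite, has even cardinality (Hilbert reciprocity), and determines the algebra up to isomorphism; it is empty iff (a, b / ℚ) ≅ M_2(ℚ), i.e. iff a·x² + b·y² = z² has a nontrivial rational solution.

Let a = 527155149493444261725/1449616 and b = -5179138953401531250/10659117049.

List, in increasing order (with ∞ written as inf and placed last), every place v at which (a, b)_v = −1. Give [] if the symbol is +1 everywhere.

[2, 3, 13, 23]

Mod squares: a ≡ 741, b ≡ -4002. Check v ∈ {∞, 2, 3, 5, 7, 11, 13, 17, 19, 23, 29, 43}.
v=43: a=43^-2·(≡11), b=43^-2·(≡13) mod 43; (11|43)=+1, (13|43)=+1; (−1)^{-2·-2·21}·(+1)^-2·(+1)^-2 = +1.
v=11: a=11^0·(≡4), b=11^2·(≡7) mod 11; (4|11)=+1, (7|11)=-1; (−1)^{0·2·5}·(+1)^2·(-1)^0 = +1.
v=3: a=3^7·(≡1), b=3^9·(≡1) mod 3; (1|3)=+1, (1|3)=+1; (−1)^{7·9·1}·(+1)^9·(+1)^7 = -1.
v=13: a=13^1·(≡7), b=13^0·(≡7) mod 13; (7|13)=-1, (7|13)=-1; (−1)^{1·0·6}·(-1)^0·(-1)^1 = -1.
v=7: a=7^-2·(≡6), b=7^-8·(≡1) mod 7; (6|7)=-1, (1|7)=+1; (−1)^{-2·-8·3}·(-1)^-8·(+1)^-2 = +1.
v=5: a=5^2·(≡4), b=5^6·(≡3) mod 5; (4|5)=+1, (3|5)=-1; (−1)^{2·6·2}·(+1)^6·(-1)^2 = +1.
v=29: a=29^4·(≡7), b=29^1·(≡16) mod 29; (7|29)=+1, (16|29)=+1; (−1)^{4·1·14}·(+1)^1·(+1)^4 = +1.
v=23: a=23^2·(≡20), b=23^1·(≡19) mod 23; (20|23)=-1, (19|23)=-1; (−1)^{2·1·11}·(-1)^1·(-1)^2 = -1.
v=∞: 741 > 0 and -4002 < 0  ⇒  (a,b)_∞ = +1.
v=17: a=17^2·(≡6), b=17^2·(≡11) mod 17; (6|17)=-1, (11|17)=-1; (−1)^{2·2·8}·(-1)^2·(-1)^2 = +1.
v=19: a=19^3·(≡17), b=19^2·(≡9) mod 19; (17|19)=+1, (9|19)=+1; (−1)^{3·2·9}·(+1)^2·(+1)^3 = +1.
v=2: v_2(a)=-4, v_2(b)=1; units ≡ 5, 7 (mod 8); ε·ε+αω+βω = 0·1+-4·0+1·1 ≡ 1  ⇒  (a,b)_2 = -1.
|Ram(741, -4002)| = 4, even; anisotropic at {2, 3, 13, 23}.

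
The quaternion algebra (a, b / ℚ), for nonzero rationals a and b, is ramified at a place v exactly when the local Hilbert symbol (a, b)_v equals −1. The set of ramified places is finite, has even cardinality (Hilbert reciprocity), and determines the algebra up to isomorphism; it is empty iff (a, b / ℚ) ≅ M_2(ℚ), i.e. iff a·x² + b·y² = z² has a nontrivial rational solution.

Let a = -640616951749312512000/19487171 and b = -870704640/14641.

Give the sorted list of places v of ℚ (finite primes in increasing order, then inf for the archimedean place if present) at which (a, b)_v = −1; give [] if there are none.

[5, 11, 19, inf]

Mod squares: a ≡ -55, b ≡ -41990. Check v ∈ {∞, 2, 3, 5, 11, 13, 17, 19}.
v=5: a=5^3·(≡4), b=5^1·(≡2) mod 5; (4|5)=+1, (2|5)=-1; (−1)^{3·1·2}·(+1)^1·(-1)^3 = -1.
v=∞: -55 < 0 and -41990 < 0  ⇒  (a,b)_∞ = -1.
v=11: a=11^-7·(≡7), b=11^-4·(≡8) mod 11; (7|11)=-1, (8|11)=-1; (−1)^{-7·-4·5}·(-1)^-4·(-1)^-7 = -1.
v=17: a=17^2·(≡15), b=17^1·(≡5) mod 17; (15|17)=+1, (5|17)=-1; (−1)^{2·1·8}·(+1)^1·(-1)^2 = +1.
v=13: a=13^4·(≡1), b=13^1·(≡11) mod 13; (1|13)=+1, (11|13)=-1; (−1)^{4·1·6}·(+1)^1·(-1)^4 = +1.
v=3: a=3^8·(≡2), b=3^4·(≡1) mod 3; (2|3)=-1, (1|3)=+1; (−1)^{8·4·1}·(-1)^4·(+1)^8 = +1.
v=19: a=19^2·(≡18), b=19^1·(≡10) mod 19; (18|19)=-1, (10|19)=-1; (−1)^{2·1·9}·(-1)^1·(-1)^2 = -1.
v=2: v_2(a)=18, v_2(b)=9; units ≡ 1, 5 (mod 8); ε·ε+αω+βω = 0·0+18·1+9·0 ≡ 0  ⇒  (a,b)_2 = +1.
(-55, -41990 / ℚ) ramifies at {5, 11, 19, ∞}: a division algebra.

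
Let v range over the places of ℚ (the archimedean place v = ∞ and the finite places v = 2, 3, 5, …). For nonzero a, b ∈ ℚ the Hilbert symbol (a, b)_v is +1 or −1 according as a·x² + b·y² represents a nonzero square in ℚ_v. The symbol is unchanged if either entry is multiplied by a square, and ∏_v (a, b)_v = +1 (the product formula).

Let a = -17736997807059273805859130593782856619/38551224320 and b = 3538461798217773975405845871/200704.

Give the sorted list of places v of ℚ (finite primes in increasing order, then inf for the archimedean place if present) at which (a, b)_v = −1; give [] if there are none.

[3, 17, 31, 41]

(a, b) ≡ (-23774055, 1479) mod (ℚ^×)²; places V = {2, 3, 5, 7, 11, 13, 17, 23, 29, 31, 41, 43, ∞}.
(a,b)_31: α=3, u≡1; β=4, v≡29 (mod 31); (1|31)=+1, (29|31)=-1; sign (−1)^0·+1^4·-1^3 = -1.
(a,b)_13: α=2, u≡2; β=2, v≡12 (mod 13); (2|13)=-1, (12|13)=+1; sign (−1)^0·-1^2·+1^2 = +1.
(a,b)_11: α=2, u≡3; β=0, v≡9 (mod 11); (3|11)=+1, (9|11)=+1; sign (−1)^0·+1^0·+1^2 = +1.
(a,b)_23: α=2, u≡19; β=0, v≡22 (mod 23); (19|23)=-1, (22|23)=-1; sign (−1)^0·-1^0·-1^2 = +1.
(a,b)_3: α=15, u≡1; β=11, v≡1 (mod 3); (1|3)=+1, (1|3)=+1; sign (−1)^1·+1^11·+1^15 = -1.
(a,b)_2: α=-16, β=-12; u≡1, v≡7 (mod 8); ε(u)ε(v)=0·1, αω(v)=-16·0, βω(u)=-12·0; sum ≡ 0  ⇒  +1.
(a,b)_∞: sgn(-23774055)=−, sgn(1479)=+, so +1.
(a,b)_41: α=3, u≡1; β=2, v≡24 (mod 41); (1|41)=+1, (24|41)=-1; sign (−1)^0·+1^2·-1^3 = -1.
(a,b)_5: α=-1, u≡4; β=0, v≡4 (mod 5); (4|5)=+1, (4|5)=+1; sign (−1)^0·+1^0·+1^-1 = +1.
(a,b)_43: α=3, u≡24; β=2, v≡35 (mod 43); (24|43)=+1, (35|43)=+1; sign (−1)^0·+1^2·+1^3 = +1.
(a,b)_17: α=6, u≡10; β=5, v≡1 (mod 17); (10|17)=-1, (1|17)=+1; sign (−1)^0·-1^5·+1^6 = -1.
(a,b)_7: α=-6, u≡5; β=-2, v≡2 (mod 7); (5|7)=-1, (2|7)=+1; sign (−1)^0·-1^-2·+1^-6 = +1.
(a,b)_29: α=1, u≡28; β=1, v≡24 (mod 29); (28|29)=+1, (24|29)=+1; sign (−1)^0·+1^1·+1^1 = +1.
|Ram(-23774055, 1479)| = 4, even; anisotropic at {3, 17, 31, 41}.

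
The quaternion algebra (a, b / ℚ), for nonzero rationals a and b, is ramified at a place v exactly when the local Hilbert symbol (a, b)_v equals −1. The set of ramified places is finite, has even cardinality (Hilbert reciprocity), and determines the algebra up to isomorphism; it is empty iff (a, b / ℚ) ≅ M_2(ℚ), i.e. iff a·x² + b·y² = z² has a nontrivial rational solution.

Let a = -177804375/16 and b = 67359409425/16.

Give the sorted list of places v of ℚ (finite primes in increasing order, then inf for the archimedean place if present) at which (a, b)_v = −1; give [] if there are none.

Mod squares: a ≡ -284487, b ≡ 6109697. Check v ∈ {∞, 2, 3, 5, 7, 11, 19, 23, 31, 41}.
v=23: a=23^1·(≡7), b=23^1·(≡6) mod 23; (7|23)=-1, (6|23)=+1; (−1)^{1·1·11}·(-1)^1·(+1)^1 = +1.
v=11: a=11^0·(≡2), b=11^1·(≡9) mod 11; (2|11)=-1, (9|11)=+1; (−1)^{0·1·5}·(-1)^1·(+1)^0 = -1.
v=∞: -284487 < 0 and 6109697 > 0  ⇒  (a,b)_∞ = +1.
v=31: a=31^1·(≡21), b=31^1·(≡25) mod 31; (21|31)=-1, (25|31)=+1; (−1)^{1·1·15}·(-1)^1·(+1)^1 = +1.
v=3: a=3^1·(≡1), b=3^2·(≡2) mod 3; (1|3)=+1, (2|3)=-1; (−1)^{1·2·1}·(+1)^2·(-1)^1 = -1.
v=7: a=7^1·(≡1), b=7^2·(≡3) mod 7; (1|7)=+1, (3|7)=-1; (−1)^{1·2·3}·(+1)^2·(-1)^1 = -1.
v=19: a=19^1·(≡12), b=19^1·(≡1) mod 19; (12|19)=-1, (1|19)=+1; (−1)^{1·1·9}·(-1)^1·(+1)^1 = +1.
v=5: a=5^4·(≡3), b=5^2·(≡2) mod 5; (3|5)=-1, (2|5)=-1; (−1)^{4·2·2}·(-1)^2·(-1)^4 = +1.
v=2: v_2(a)=-4, v_2(b)=-4; units ≡ 1, 1 (mod 8); ε·ε+αω+βω = 0·0+-4·0+-4·0 ≡ 0  ⇒  (a,b)_2 = +1.
v=41: a=41^0·(≡28), b=41^1·(≡25) mod 41; (28|41)=-1, (25|41)=+1; (−1)^{0·1·20}·(-1)^1·(+1)^0 = -1.
(-284487, 6109697 / ℚ) ramifies at {3, 7, 11, 41}: a division algebra.

[3, 7, 11, 41]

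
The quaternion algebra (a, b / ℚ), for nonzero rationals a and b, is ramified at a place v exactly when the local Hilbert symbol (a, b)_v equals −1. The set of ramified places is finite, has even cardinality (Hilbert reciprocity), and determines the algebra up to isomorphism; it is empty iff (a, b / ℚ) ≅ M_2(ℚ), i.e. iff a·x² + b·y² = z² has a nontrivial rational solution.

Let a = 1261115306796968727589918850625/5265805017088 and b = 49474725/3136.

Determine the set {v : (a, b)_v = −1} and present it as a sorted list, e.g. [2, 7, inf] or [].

Mod squares: a ≡ 903, b ≡ 3741. Check v ∈ {∞, 2, 3, 5, 7, 11, 13, 19, 23, 29, 31, 43}.
v=2: v_2(a)=-20, v_2(b)=-6; units ≡ 7, 5 (mod 8); ε·ε+αω+βω = 1·0+-20·1+-6·0 ≡ 0  ⇒  (a,b)_2 = +1.
v=31: a=31^2·(≡14), b=31^0·(≡24) mod 31; (14|31)=+1, (24|31)=-1; (−1)^{2·0·15}·(+1)^0·(-1)^2 = +1.
v=5: a=5^4·(≡2), b=5^2·(≡4) mod 5; (2|5)=-1, (4|5)=+1; (−1)^{4·2·2}·(-1)^2·(+1)^4 = +1.
v=7: a=7^-3·(≡6), b=7^-2·(≡6) mod 7; (6|7)=-1, (6|7)=-1; (−1)^{-3·-2·3}·(-1)^-2·(-1)^-3 = -1.
v=∞: 903 > 0 and 3741 > 0  ⇒  (a,b)_∞ = +1.
v=43: a=43^3·(≡31), b=43^1·(≡35) mod 43; (31|43)=+1, (35|43)=+1; (−1)^{3·1·21}·(+1)^1·(+1)^3 = -1.
v=23: a=23^4·(≡16), b=23^2·(≡21) mod 23; (16|23)=+1, (21|23)=-1; (−1)^{4·2·11}·(+1)^2·(-1)^4 = +1.
v=13: a=13^2·(≡2), b=13^0·(≡9) mod 13; (2|13)=-1, (9|13)=+1; (−1)^{2·0·6}·(-1)^0·(+1)^2 = +1.
v=29: a=29^4·(≡4), b=29^1·(≡25) mod 29; (4|29)=+1, (25|29)=+1; (−1)^{4·1·14}·(+1)^1·(+1)^4 = +1.
v=11: a=11^-4·(≡5), b=11^0·(≡3) mod 11; (5|11)=+1, (3|11)=+1; (−1)^{-4·0·5}·(+1)^0·(+1)^-4 = +1.
v=3: a=3^7·(≡1), b=3^1·(≡2) mod 3; (1|3)=+1, (2|3)=-1; (−1)^{7·1·1}·(+1)^1·(-1)^7 = +1.
v=19: a=19^2·(≡10), b=19^0·(≡17) mod 19; (10|19)=-1, (17|19)=+1; (−1)^{2·0·9}·(-1)^0·(+1)^2 = +1.
Ram(903, 3741) = {7, 43}; no ℚ_7-point on the conic.

[7, 43]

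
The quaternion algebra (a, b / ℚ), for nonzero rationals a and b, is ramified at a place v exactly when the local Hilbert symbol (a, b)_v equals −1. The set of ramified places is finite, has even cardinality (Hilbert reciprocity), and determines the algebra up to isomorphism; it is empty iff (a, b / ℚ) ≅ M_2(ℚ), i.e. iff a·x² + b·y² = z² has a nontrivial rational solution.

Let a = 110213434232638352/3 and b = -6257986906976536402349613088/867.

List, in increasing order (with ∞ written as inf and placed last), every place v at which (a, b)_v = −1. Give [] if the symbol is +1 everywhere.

[2, 3, 41, 47]

Mod squares: a ≡ 47859, b ≡ -58839098934. Check v ∈ {∞, 2, 3, 7, 11, 17, 19, 29, 31, 41, 43, 47, 53}.
v=∞: 47859 > 0 and -58839098934 < 0  ⇒  (a,b)_∞ = +1.
v=31: a=31^2·(≡26), b=31^0·(≡16) mod 31; (26|31)=-1, (16|31)=+1; (−1)^{2·0·15}·(-1)^0·(+1)^2 = +1.
v=7: a=7^1·(≡3), b=7^3·(≡2) mod 7; (3|7)=-1, (2|7)=+1; (−1)^{1·3·3}·(-1)^3·(+1)^1 = +1.
v=47: a=47^2·(≡5), b=47^3·(≡30) mod 47; (5|47)=-1, (30|47)=-1; (−1)^{2·3·23}·(-1)^3·(-1)^2 = -1.
v=41: a=41^2·(≡27), b=41^3·(≡5) mod 41; (27|41)=-1, (5|41)=+1; (−1)^{2·3·20}·(-1)^3·(+1)^2 = -1.
v=53: a=53^1·(≡12), b=53^1·(≡41) mod 53; (12|53)=-1, (41|53)=-1; (−1)^{1·1·26}·(-1)^1·(-1)^1 = +1.
v=29: a=29^0·(≡24), b=29^3·(≡16) mod 29; (24|29)=+1, (16|29)=+1; (−1)^{0·3·14}·(+1)^3·(+1)^0 = +1.
v=19: a=19^0·(≡11), b=19^4·(≡9) mod 19; (11|19)=+1, (9|19)=+1; (−1)^{0·4·9}·(+1)^4·(+1)^0 = +1.
v=43: a=43^1·(≡40), b=43^1·(≡22) mod 43; (40|43)=+1, (22|43)=-1; (−1)^{1·1·21}·(+1)^1·(-1)^1 = +1.
v=2: v_2(a)=4, v_2(b)=5; units ≡ 3, 5 (mod 8); ε·ε+αω+βω = 1·0+4·1+5·1 ≡ 1  ⇒  (a,b)_2 = -1.
v=11: a=11^2·(≡3), b=11^1·(≡4) mod 11; (3|11)=+1, (4|11)=+1; (−1)^{2·1·5}·(+1)^1·(+1)^2 = +1.
v=3: a=3^-1·(≡2), b=3^-1·(≡2) mod 3; (2|3)=-1, (2|3)=-1; (−1)^{-1·-1·1}·(-1)^-1·(-1)^-1 = -1.
v=17: a=17^0·(≡1), b=17^-2·(≡3) mod 17; (1|17)=+1, (3|17)=-1; (−1)^{0·-2·8}·(+1)^-2·(-1)^0 = +1.
|Ram(47859, -58839098934)| = 4, even; anisotropic at {2, 3, 41, 47}.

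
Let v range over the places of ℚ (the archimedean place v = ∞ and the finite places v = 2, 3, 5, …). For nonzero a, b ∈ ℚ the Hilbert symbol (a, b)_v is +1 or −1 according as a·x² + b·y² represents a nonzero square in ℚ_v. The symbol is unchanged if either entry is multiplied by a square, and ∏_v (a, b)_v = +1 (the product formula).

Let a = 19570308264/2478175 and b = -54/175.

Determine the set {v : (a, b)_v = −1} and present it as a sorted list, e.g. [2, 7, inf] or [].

[2, 3]

Mod squares: a ≡ 5219942, b ≡ -42. Check v ∈ {∞, 2, 3, 5, 7, 13, 17, 23, 29, 43}.
v=3: a=3^8·(≡2), b=3^3·(≡1) mod 3; (2|3)=-1, (1|3)=+1; (−1)^{8·3·1}·(-1)^3·(+1)^8 = -1.
v=2: v_2(a)=3, v_2(b)=1; units ≡ 3, 3 (mod 8); ε·ε+αω+βω = 1·1+3·1+1·1 ≡ 1  ⇒  (a,b)_2 = -1.
v=∞: 5219942 > 0 and -42 < 0  ⇒  (a,b)_∞ = +1.
v=5: a=5^-2·(≡2), b=5^-2·(≡3) mod 5; (2|5)=-1, (3|5)=-1; (−1)^{-2·-2·2}·(-1)^-2·(-1)^-2 = +1.
v=7: a=7^-3·(≡3), b=7^-1·(≡4) mod 7; (3|7)=-1, (4|7)=+1; (−1)^{-3·-1·3}·(-1)^-1·(+1)^-3 = +1.
v=17: a=17^-2·(≡14), b=17^0·(≡13) mod 17; (14|17)=-1, (13|17)=+1; (−1)^{-2·0·8}·(-1)^0·(+1)^-2 = +1.
v=43: a=43^1·(≡33), b=43^0·(≡25) mod 43; (33|43)=-1, (25|43)=+1; (−1)^{1·0·21}·(-1)^0·(+1)^1 = +1.
v=29: a=29^1·(≡1), b=29^0·(≡4) mod 29; (1|29)=+1, (4|29)=+1; (−1)^{1·0·14}·(+1)^0·(+1)^1 = +1.
v=23: a=23^1·(≡9), b=23^0·(≡6) mod 23; (9|23)=+1, (6|23)=+1; (−1)^{1·0·11}·(+1)^0·(+1)^1 = +1.
v=13: a=13^1·(≡9), b=13^0·(≡4) mod 13; (9|13)=+1, (4|13)=+1; (−1)^{1·0·6}·(+1)^0·(+1)^1 = +1.
Ram(5219942, -42) = {2, 3}; no ℚ_2-point on the conic.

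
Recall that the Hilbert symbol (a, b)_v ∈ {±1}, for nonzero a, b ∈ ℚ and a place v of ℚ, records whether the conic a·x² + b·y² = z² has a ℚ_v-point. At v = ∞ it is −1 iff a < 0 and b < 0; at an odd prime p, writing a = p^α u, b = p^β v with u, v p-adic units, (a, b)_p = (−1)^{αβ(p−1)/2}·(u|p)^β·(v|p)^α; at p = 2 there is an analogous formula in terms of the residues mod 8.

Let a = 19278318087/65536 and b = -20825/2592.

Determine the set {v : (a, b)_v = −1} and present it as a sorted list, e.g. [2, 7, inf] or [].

[2, 17]

Mod squares: a ≡ 7, b ≡ -34. Check v ∈ {∞, 2, 3, 5, 7, 17}.
v=∞: 7 > 0 and -34 < 0  ⇒  (a,b)_∞ = +1.
v=2: v_2(a)=-16, v_2(b)=-5; units ≡ 7, 7 (mod 8); ε·ε+αω+βω = 1·1+-16·0+-5·0 ≡ 1  ⇒  (a,b)_2 = -1.
v=3: a=3^4·(≡1), b=3^-4·(≡2) mod 3; (1|3)=+1, (2|3)=-1; (−1)^{4·-4·1}·(+1)^-4·(-1)^4 = +1.
v=5: a=5^0·(≡2), b=5^2·(≡1) mod 5; (2|5)=-1, (1|5)=+1; (−1)^{0·2·2}·(-1)^2·(+1)^0 = +1.
v=7: a=7^7·(≡4), b=7^2·(≡1) mod 7; (4|7)=+1, (1|7)=+1; (−1)^{7·2·3}·(+1)^2·(+1)^7 = +1.
v=17: a=17^2·(≡3), b=17^1·(≡2) mod 17; (3|17)=-1, (2|17)=+1; (−1)^{2·1·8}·(-1)^1·(+1)^2 = -1.
Ram(7, -34) = {2, 17}; no ℚ_2-point on the conic.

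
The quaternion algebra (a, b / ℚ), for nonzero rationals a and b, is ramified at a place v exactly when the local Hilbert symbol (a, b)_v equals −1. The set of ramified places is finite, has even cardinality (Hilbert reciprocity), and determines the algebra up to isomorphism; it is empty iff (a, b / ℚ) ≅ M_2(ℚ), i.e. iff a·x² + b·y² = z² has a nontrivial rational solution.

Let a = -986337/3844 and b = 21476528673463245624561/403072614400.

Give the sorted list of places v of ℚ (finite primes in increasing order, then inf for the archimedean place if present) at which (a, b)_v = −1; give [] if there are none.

[17, 41]

Mod squares: a ≡ -1353, b ≡ 561. Check v ∈ {∞, 2, 3, 5, 11, 17, 31, 41}.
v=3: a=3^7·(≡2), b=3^19·(≡1) mod 3; (2|3)=-1, (1|3)=+1; (−1)^{7·19·1}·(-1)^19·(+1)^7 = +1.
v=31: a=31^-2·(≡13), b=31^-2·(≡21) mod 31; (13|31)=-1, (21|31)=-1; (−1)^{-2·-2·15}·(-1)^-2·(-1)^-2 = +1.
v=2: v_2(a)=-2, v_2(b)=-24; units ≡ 7, 1 (mod 8); ε·ε+αω+βω = 1·0+-2·0+-24·0 ≡ 0  ⇒  (a,b)_2 = +1.
v=5: a=5^0·(≡2), b=5^-2·(≡1) mod 5; (2|5)=-1, (1|5)=+1; (−1)^{0·-2·2}·(-1)^-2·(+1)^0 = +1.
v=∞: -1353 < 0 and 561 > 0  ⇒  (a,b)_∞ = +1.
v=41: a=41^1·(≡40), b=41^4·(≡22) mod 41; (40|41)=+1, (22|41)=-1; (−1)^{1·4·20}·(+1)^4·(-1)^1 = -1.
v=11: a=11^1·(≡1), b=11^3·(≡7) mod 11; (1|11)=+1, (7|11)=-1; (−1)^{1·3·5}·(+1)^3·(-1)^1 = +1.
v=17: a=17^0·(≡10), b=17^3·(≡16) mod 17; (10|17)=-1, (16|17)=+1; (−1)^{0·3·8}·(-1)^3·(+1)^0 = -1.
Ram(-1353, 561) = {17, 41}; no ℚ_17-point on the conic.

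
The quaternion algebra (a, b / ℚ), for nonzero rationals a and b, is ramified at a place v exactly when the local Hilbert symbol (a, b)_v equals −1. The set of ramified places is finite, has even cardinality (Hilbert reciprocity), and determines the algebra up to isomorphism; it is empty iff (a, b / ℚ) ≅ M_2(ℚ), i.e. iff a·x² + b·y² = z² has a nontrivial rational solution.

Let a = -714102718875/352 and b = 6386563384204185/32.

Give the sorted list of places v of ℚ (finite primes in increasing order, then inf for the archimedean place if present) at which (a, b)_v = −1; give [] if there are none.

(a, b) ≡ (-4290, 130) mod (ℚ^×)²; places V = {2, 3, 5, 7, 11, 13, 19, ∞}.
(a,b)_2: α=-5, β=-5; u≡7, v≡1 (mod 8); ε(u)ε(v)=1·0, αω(v)=-5·0, βω(u)=-5·0; sum ≡ 0  ⇒  +1.
(a,b)_19: α=2, u≡4; β=2, v≡5 (mod 19); (4|19)=+1, (5|19)=+1; sign (−1)^0·+1^2·+1^2 = +1.
(a,b)_13: α=3, u≡11; β=5, v≡1 (mod 13); (11|13)=-1, (1|13)=+1; sign (−1)^0·-1^5·+1^3 = -1.
(a,b)_11: α=-1, u≡7; β=0, v≡5 (mod 11); (7|11)=-1, (5|11)=+1; sign (−1)^0·-1^0·+1^-1 = +1.
(a,b)_∞: sgn(-4290)=−, sgn(130)=+, so +1.
(a,b)_7: α=4, u≡1; β=6, v≡1 (mod 7); (1|7)=+1, (1|7)=+1; sign (−1)^0·+1^6·+1^4 = +1.
(a,b)_3: α=1, u≡1; β=4, v≡1 (mod 3); (1|3)=+1, (1|3)=+1; sign (−1)^0·+1^4·+1^1 = +1.
(a,b)_5: α=3, u≡2; β=1, v≡1 (mod 5); (2|5)=-1, (1|5)=+1; sign (−1)^0·-1^1·+1^3 = -1.
(-4290, 130 / ℚ) ramifies at {5, 13}: a division algebra.

[5, 13]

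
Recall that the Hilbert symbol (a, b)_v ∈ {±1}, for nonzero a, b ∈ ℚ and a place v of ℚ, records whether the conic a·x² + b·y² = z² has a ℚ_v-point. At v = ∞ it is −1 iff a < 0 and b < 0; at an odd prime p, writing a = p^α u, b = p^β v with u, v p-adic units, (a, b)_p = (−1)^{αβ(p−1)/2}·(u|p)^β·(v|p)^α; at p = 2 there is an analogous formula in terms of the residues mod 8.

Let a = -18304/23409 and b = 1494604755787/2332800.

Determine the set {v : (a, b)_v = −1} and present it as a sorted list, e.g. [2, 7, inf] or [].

[2, 17]

(a, b) ≡ (-286, 374) mod (ℚ^×)²; places V = {2, 3, 5, 11, 13, 17, 23, ∞}.
(a,b)_2: α=7, β=-7; u≡1, v≡3 (mod 8); ε(u)ε(v)=0·1, αω(v)=7·1, βω(u)=-7·0; sum ≡ 1  ⇒  -1.
(a,b)_13: α=1, u≡1; β=4, v≡1 (mod 13); (1|13)=+1, (1|13)=+1; sign (−1)^0·+1^4·+1^1 = +1.
(a,b)_3: α=-4, u≡2; β=-6, v≡2 (mod 3); (2|3)=-1, (2|3)=-1; sign (−1)^0·-1^-6·-1^-4 = +1.
(a,b)_17: α=-2, u≡3; β=1, v≡3 (mod 17); (3|17)=-1, (3|17)=-1; sign (−1)^0·-1^1·-1^-2 = -1.
(a,b)_5: α=0, u≡4; β=-2, v≡1 (mod 5); (4|5)=+1, (1|5)=+1; sign (−1)^0·+1^-2·+1^0 = +1.
(a,b)_11: α=1, u≡8; β=1, v≡1 (mod 11); (8|11)=-1, (1|11)=+1; sign (−1)^1·-1^1·+1^1 = +1.
(a,b)_∞: sgn(-286)=−, sgn(374)=+, so +1.
(a,b)_23: α=0, u≡13; β=4, v≡4 (mod 23); (13|23)=+1, (4|23)=+1; sign (−1)^0·+1^4·+1^0 = +1.
Ram(-286, 374) = {2, 17}; no ℚ_2-point on the conic.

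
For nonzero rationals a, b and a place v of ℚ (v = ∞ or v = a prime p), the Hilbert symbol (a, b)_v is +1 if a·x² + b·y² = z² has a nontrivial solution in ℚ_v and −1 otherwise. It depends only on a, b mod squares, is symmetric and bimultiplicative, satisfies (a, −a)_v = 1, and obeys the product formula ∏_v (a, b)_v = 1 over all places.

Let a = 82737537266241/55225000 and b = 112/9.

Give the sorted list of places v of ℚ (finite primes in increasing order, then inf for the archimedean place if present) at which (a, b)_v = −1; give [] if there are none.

(a, b) ≡ (56810, 7) mod (ℚ^×)²; places V = {2, 3, 5, 7, 11, 13, 19, 23, 47, 53, ∞}.
(a,b)_5: α=-5, u≡3; β=0, v≡3 (mod 5); (3|5)=-1, (3|5)=-1; sign (−1)^0·-1^0·-1^-5 = -1.
(a,b)_13: α=1, u≡7; β=0, v≡11 (mod 13); (7|13)=-1, (11|13)=-1; sign (−1)^0·-1^0·-1^1 = -1.
(a,b)_2: α=-3, β=4; u≡5, v≡7 (mod 8); ε(u)ε(v)=0·1, αω(v)=-3·0, βω(u)=4·1; sum ≡ 0  ⇒  +1.
(a,b)_47: α=-2, u≡32; β=0, v≡2 (mod 47); (32|47)=+1, (2|47)=+1; sign (−1)^0·+1^0·+1^-2 = +1.
(a,b)_7: α=0, u≡5; β=1, v≡1 (mod 7); (5|7)=-1, (1|7)=+1; sign (−1)^0·-1^1·+1^0 = -1.
(a,b)_23: α=3, u≡8; β=0, v≡15 (mod 23); (8|23)=+1, (15|23)=-1; sign (−1)^0·+1^0·-1^3 = -1.
(a,b)_∞: sgn(56810)=+, sgn(7)=+, so +1.
(a,b)_53: α=2, u≡36; β=0, v≡36 (mod 53); (36|53)=+1, (36|53)=+1; sign (−1)^0·+1^0·+1^2 = +1.
(a,b)_11: α=2, u≡6; β=0, v≡10 (mod 11); (6|11)=-1, (10|11)=-1; sign (−1)^0·-1^0·-1^2 = +1.
(a,b)_3: α=4, u≡2; β=-2, v≡1 (mod 3); (2|3)=-1, (1|3)=+1; sign (−1)^0·-1^-2·+1^4 = +1.
(a,b)_19: α=1, u≡17; β=0, v≡4 (mod 19); (17|19)=+1, (4|19)=+1; sign (−1)^0·+1^0·+1^1 = +1.
(56810, 7 / ℚ) ramifies at {5, 7, 13, 23}: a division algebra.

[5, 7, 13, 23]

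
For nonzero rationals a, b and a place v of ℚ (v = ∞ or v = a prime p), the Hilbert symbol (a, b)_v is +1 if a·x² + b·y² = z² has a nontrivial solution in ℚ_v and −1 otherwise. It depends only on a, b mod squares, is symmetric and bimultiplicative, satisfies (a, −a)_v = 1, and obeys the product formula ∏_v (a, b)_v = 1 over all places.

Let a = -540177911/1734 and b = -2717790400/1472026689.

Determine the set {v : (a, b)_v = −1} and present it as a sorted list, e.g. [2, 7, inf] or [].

(a, b) ≡ (-391386, -19) mod (ℚ^×)²; places V = {2, 3, 5, 7, 13, 17, 19, 23, 29, 37, 41, 43, ∞}.
(a,b)_17: α=-2, u≡5; β=0, v≡2 (mod 17); (5|17)=-1, (2|17)=+1; sign (−1)^0·-1^0·+1^-2 = +1.
(a,b)_23: α=0, u≡15; β=2, v≡13 (mod 23); (15|23)=-1, (13|23)=+1; sign (−1)^0·-1^2·+1^0 = +1.
(a,b)_5: α=0, u≡1; β=2, v≡1 (mod 5); (1|5)=+1, (1|5)=+1; sign (−1)^0·+1^2·+1^0 = +1.
(a,b)_41: α=1, u≡13; β=0, v≡30 (mod 41); (13|41)=-1, (30|41)=-1; sign (−1)^0·-1^0·-1^1 = -1.
(a,b)_13: α=2, u≡6; β=2, v≡8 (mod 13); (6|13)=-1, (8|13)=-1; sign (−1)^0·-1^2·-1^2 = +1.
(a,b)_2: α=-1, β=6; u≡3, v≡5 (mod 8); ε(u)ε(v)=1·0, αω(v)=-1·1, βω(u)=6·1; sum ≡ 1  ⇒  -1.
(a,b)_7: α=2, u≡6; β=-4, v≡4 (mod 7); (6|7)=-1, (4|7)=+1; sign (−1)^0·-1^-4·+1^2 = +1.
(a,b)_37: α=1, u≡33; β=0, v≡13 (mod 37); (33|37)=+1, (13|37)=-1; sign (−1)^0·+1^0·-1^1 = -1.
(a,b)_19: α=0, u≡10; β=1, v≡12 (mod 19); (10|19)=-1, (12|19)=-1; sign (−1)^0·-1^1·-1^0 = -1.
(a,b)_43: α=1, u≡40; β=0, v≡21 (mod 43); (40|43)=+1, (21|43)=+1; sign (−1)^0·+1^0·+1^1 = +1.
(a,b)_29: α=0, u≡17; β=-2, v≡27 (mod 29); (17|29)=-1, (27|29)=-1; sign (−1)^0·-1^-2·-1^0 = +1.
(a,b)_3: α=-1, u≡2; β=-6, v≡2 (mod 3); (2|3)=-1, (2|3)=-1; sign (−1)^0·-1^-6·-1^-1 = -1.
(a,b)_∞: sgn(-391386)=−, sgn(-19)=−, so -1.
|Ram(-391386, -19)| = 6, even; anisotropic at {2, 3, 19, 37, 41, ∞}.

[2, 3, 19, 37, 41, inf]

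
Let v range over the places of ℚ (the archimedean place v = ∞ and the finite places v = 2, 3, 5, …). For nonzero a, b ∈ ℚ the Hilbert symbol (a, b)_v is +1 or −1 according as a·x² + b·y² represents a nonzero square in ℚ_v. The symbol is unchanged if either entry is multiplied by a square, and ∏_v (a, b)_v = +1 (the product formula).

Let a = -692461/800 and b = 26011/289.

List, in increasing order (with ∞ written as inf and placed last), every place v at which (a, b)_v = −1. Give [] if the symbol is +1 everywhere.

[7, 11]

(a, b) ≡ (-2618, 19) mod (ℚ^×)²; places V = {2, 5, 7, 11, 17, 19, 23, 37, ∞}.
(a,b)_7: α=1, u≡4; β=0, v≡3 (mod 7); (4|7)=+1, (3|7)=-1; sign (−1)^0·+1^0·-1^1 = -1.
(a,b)_∞: sgn(-2618)=−, sgn(19)=+, so +1.
(a,b)_17: α=1, u≡16; β=-2, v≡1 (mod 17); (16|17)=+1, (1|17)=+1; sign (−1)^0·+1^-2·+1^1 = +1.
(a,b)_2: α=-5, β=0; u≡3, v≡3 (mod 8); ε(u)ε(v)=1·1, αω(v)=-5·1, βω(u)=0·1; sum ≡ 0  ⇒  +1.
(a,b)_11: α=1, u≡3; β=0, v≡6 (mod 11); (3|11)=+1, (6|11)=-1; sign (−1)^0·+1^0·-1^1 = -1.
(a,b)_23: α=2, u≡18; β=0, v≡14 (mod 23); (18|23)=+1, (14|23)=-1; sign (−1)^0·+1^0·-1^2 = +1.
(a,b)_19: α=0, u≡16; β=1, v≡5 (mod 19); (16|19)=+1, (5|19)=+1; sign (−1)^0·+1^1·+1^0 = +1.
(a,b)_37: α=0, u≡11; β=2, v≡29 (mod 37); (11|37)=+1, (29|37)=-1; sign (−1)^0·+1^2·-1^0 = +1.
(a,b)_5: α=-2, u≡2; β=0, v≡4 (mod 5); (2|5)=-1, (4|5)=+1; sign (−1)^0·-1^0·+1^-2 = +1.
|Ram(-2618, 19)| = 2, even; anisotropic at {7, 11}.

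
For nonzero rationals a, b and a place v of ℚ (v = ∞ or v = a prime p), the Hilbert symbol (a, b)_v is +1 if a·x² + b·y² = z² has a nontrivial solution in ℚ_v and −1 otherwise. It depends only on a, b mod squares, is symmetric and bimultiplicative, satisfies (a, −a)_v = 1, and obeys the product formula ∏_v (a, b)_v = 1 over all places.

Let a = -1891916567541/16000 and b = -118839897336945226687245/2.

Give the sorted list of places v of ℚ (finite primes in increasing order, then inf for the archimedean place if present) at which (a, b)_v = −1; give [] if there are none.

[11, inf]

Mod squares: a ≡ -290290, b ≡ -64090. Check v ∈ {∞, 2, 3, 5, 7, 11, 13, 17, 23, 29}.
v=29: a=29^1·(≡13), b=29^3·(≡20) mod 29; (13|29)=+1, (20|29)=+1; (−1)^{1·3·14}·(+1)^3·(+1)^1 = +1.
v=17: a=17^0·(≡15), b=17^1·(≡1) mod 17; (15|17)=+1, (1|17)=+1; (−1)^{0·1·8}·(+1)^1·(+1)^0 = +1.
v=7: a=7^1·(≡6), b=7^4·(≡1) mod 7; (6|7)=-1, (1|7)=+1; (−1)^{1·4·3}·(-1)^4·(+1)^1 = +1.
v=5: a=5^-3·(≡3), b=5^1·(≡3) mod 5; (3|5)=-1, (3|5)=-1; (−1)^{-3·1·2}·(-1)^1·(-1)^-3 = +1.
v=3: a=3^6·(≡2), b=3^12·(≡2) mod 3; (2|3)=-1, (2|3)=-1; (−1)^{6·12·1}·(-1)^12·(-1)^6 = +1.
v=2: v_2(a)=-7, v_2(b)=-1; units ≡ 7, 3 (mod 8); ε·ε+αω+βω = 1·1+-7·1+-1·0 ≡ 0  ⇒  (a,b)_2 = +1.
v=11: a=11^1·(≡2), b=11^2·(≡7) mod 11; (2|11)=-1, (7|11)=-1; (−1)^{1·2·5}·(-1)^2·(-1)^1 = -1.
v=23: a=23^2·(≡2), b=23^0·(≡11) mod 23; (2|23)=+1, (11|23)=-1; (−1)^{2·0·11}·(+1)^0·(-1)^2 = +1.
v=13: a=13^3·(≡4), b=13^5·(≡4) mod 13; (4|13)=+1, (4|13)=+1; (−1)^{3·5·6}·(+1)^5·(+1)^3 = +1.
v=∞: -290290 < 0 and -64090 < 0  ⇒  (a,b)_∞ = -1.
|Ram(-290290, -64090)| = 2, even; anisotropic at {11, ∞}.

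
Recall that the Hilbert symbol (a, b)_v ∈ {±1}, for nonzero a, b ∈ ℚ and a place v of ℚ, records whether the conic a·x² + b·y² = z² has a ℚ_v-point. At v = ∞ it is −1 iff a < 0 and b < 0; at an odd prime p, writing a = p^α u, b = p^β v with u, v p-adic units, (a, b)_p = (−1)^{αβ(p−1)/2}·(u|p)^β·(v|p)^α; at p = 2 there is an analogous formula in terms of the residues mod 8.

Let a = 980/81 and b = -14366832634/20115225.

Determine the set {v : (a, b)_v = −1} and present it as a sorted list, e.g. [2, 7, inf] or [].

Mod squares: a ≡ 5, b ≡ -20026. Check v ∈ {∞, 2, 3, 5, 7, 11, 13, 17, 19, 23, 31}.
v=11: a=11^0·(≡3), b=11^4·(≡4) mod 11; (3|11)=+1, (4|11)=+1; (−1)^{0·4·5}·(+1)^4·(+1)^0 = +1.
v=3: a=3^-4·(≡2), b=3^-2·(≡2) mod 3; (2|3)=-1, (2|3)=-1; (−1)^{-4·-2·1}·(-1)^-2·(-1)^-4 = +1.
v=13: a=13^0·(≡6), b=13^-2·(≡8) mod 13; (6|13)=-1, (8|13)=-1; (−1)^{0·-2·6}·(-1)^-2·(-1)^0 = +1.
v=23: a=23^0·(≡5), b=23^-2·(≡11) mod 23; (5|23)=-1, (11|23)=-1; (−1)^{0·-2·11}·(-1)^-2·(-1)^0 = +1.
v=17: a=17^0·(≡10), b=17^1·(≡12) mod 17; (10|17)=-1, (12|17)=-1; (−1)^{0·1·8}·(-1)^1·(-1)^0 = -1.
v=∞: 5 > 0 and -20026 < 0  ⇒  (a,b)_∞ = +1.
v=7: a=7^2·(≡5), b=7^2·(≡1) mod 7; (5|7)=-1, (1|7)=+1; (−1)^{2·2·3}·(-1)^2·(+1)^2 = +1.
v=19: a=19^0·(≡6), b=19^1·(≡13) mod 19; (6|19)=+1, (13|19)=-1; (−1)^{0·1·9}·(+1)^1·(-1)^0 = +1.
v=2: v_2(a)=2, v_2(b)=1; units ≡ 5, 3 (mod 8); ε·ε+αω+βω = 0·1+2·1+1·1 ≡ 1  ⇒  (a,b)_2 = -1.
v=5: a=5^1·(≡1), b=5^-2·(≡4) mod 5; (1|5)=+1, (4|5)=+1; (−1)^{1·-2·2}·(+1)^-2·(+1)^1 = +1.
v=31: a=31^0·(≡1), b=31^1·(≡5) mod 31; (1|31)=+1, (5|31)=+1; (−1)^{0·1·15}·(+1)^1·(+1)^0 = +1.
(5, -20026 / ℚ) ramifies at {2, 17}: a division algebra.

[2, 17]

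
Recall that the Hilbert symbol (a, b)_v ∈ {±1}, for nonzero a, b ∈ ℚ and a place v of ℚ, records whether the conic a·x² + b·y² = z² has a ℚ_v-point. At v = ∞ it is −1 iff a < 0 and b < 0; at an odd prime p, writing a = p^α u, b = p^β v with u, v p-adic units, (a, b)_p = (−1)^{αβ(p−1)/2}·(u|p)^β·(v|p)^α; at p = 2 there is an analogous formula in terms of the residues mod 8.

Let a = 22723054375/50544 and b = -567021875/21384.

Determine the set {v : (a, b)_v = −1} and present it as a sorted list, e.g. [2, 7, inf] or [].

[3, 5]

Mod squares: a ≡ 273, b ≡ -2310. Check v ∈ {∞, 2, 3, 5, 7, 11, 13, 23, 43, 53}.
v=2: v_2(a)=-4, v_2(b)=-3; units ≡ 1, 5 (mod 8); ε·ε+αω+βω = 0·0+-4·1+-3·0 ≡ 0  ⇒  (a,b)_2 = +1.
v=23: a=23^0·(≡21), b=23^2·(≡1) mod 23; (21|23)=-1, (1|23)=+1; (−1)^{0·2·11}·(-1)^2·(+1)^0 = +1.
v=3: a=3^-5·(≡1), b=3^-5·(≡1) mod 3; (1|3)=+1, (1|3)=+1; (−1)^{-5·-5·1}·(+1)^-5·(+1)^-5 = -1.
v=43: a=43^2·(≡10), b=43^0·(≡29) mod 43; (10|43)=+1, (29|43)=-1; (−1)^{2·0·21}·(+1)^0·(-1)^2 = +1.
v=5: a=5^4·(≡3), b=5^5·(≡2) mod 5; (3|5)=-1, (2|5)=-1; (−1)^{4·5·2}·(-1)^5·(-1)^4 = -1.
v=53: a=53^2·(≡45), b=53^0·(≡51) mod 53; (45|53)=-1, (51|53)=-1; (−1)^{2·0·26}·(-1)^0·(-1)^2 = +1.
v=11: a=11^0·(≡1), b=11^-1·(≡8) mod 11; (1|11)=+1, (8|11)=-1; (−1)^{0·-1·5}·(+1)^-1·(-1)^0 = +1.
v=7: a=7^1·(≡1), b=7^3·(≡5) mod 7; (1|7)=+1, (5|7)=-1; (−1)^{1·3·3}·(+1)^3·(-1)^1 = +1.
v=∞: 273 > 0 and -2310 < 0  ⇒  (a,b)_∞ = +1.
v=13: a=13^-1·(≡8), b=13^0·(≡4) mod 13; (8|13)=-1, (4|13)=+1; (−1)^{-1·0·6}·(-1)^0·(+1)^-1 = +1.
(273, -2310 / ℚ) ramifies at {3, 5}: a division algebra.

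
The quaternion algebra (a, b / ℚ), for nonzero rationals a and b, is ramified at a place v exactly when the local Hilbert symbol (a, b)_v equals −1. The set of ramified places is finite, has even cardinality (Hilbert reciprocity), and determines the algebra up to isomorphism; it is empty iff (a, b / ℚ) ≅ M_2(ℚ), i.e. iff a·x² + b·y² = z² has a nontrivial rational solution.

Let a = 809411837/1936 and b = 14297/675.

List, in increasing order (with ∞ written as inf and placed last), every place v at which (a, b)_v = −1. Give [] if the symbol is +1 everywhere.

[3, 17, 19, 23]

Mod squares: a ≡ 2800733, b ≡ 51. Check v ∈ {∞, 2, 3, 5, 11, 13, 17, 19, 23, 29}.
v=19: a=19^1·(≡9), b=19^0·(≡18) mod 19; (9|19)=+1, (18|19)=-1; (−1)^{1·0·9}·(+1)^0·(-1)^1 = -1.
v=2: v_2(a)=-4, v_2(b)=0; units ≡ 5, 3 (mod 8); ε·ε+αω+βω = 0·1+-4·1+0·1 ≡ 0  ⇒  (a,b)_2 = +1.
v=13: a=13^1·(≡11), b=13^0·(≡3) mod 13; (11|13)=-1, (3|13)=+1; (−1)^{1·0·6}·(-1)^0·(+1)^1 = +1.
v=∞: 2800733 > 0 and 51 > 0  ⇒  (a,b)_∞ = +1.
v=3: a=3^0·(≡2), b=3^-3·(≡2) mod 3; (2|3)=-1, (2|3)=-1; (−1)^{0·-3·1}·(-1)^-3·(-1)^0 = -1.
v=5: a=5^0·(≡2), b=5^-2·(≡1) mod 5; (2|5)=-1, (1|5)=+1; (−1)^{0·-2·2}·(-1)^-2·(+1)^0 = +1.
v=11: a=11^-2·(≡5), b=11^0·(≡2) mod 11; (5|11)=+1, (2|11)=-1; (−1)^{-2·0·5}·(+1)^0·(-1)^-2 = +1.
v=23: a=23^1·(≡12), b=23^0·(≡19) mod 23; (12|23)=+1, (19|23)=-1; (−1)^{1·0·11}·(+1)^0·(-1)^1 = -1.
v=29: a=29^1·(≡1), b=29^2·(≡13) mod 29; (1|29)=+1, (13|29)=+1; (−1)^{1·2·14}·(+1)^2·(+1)^1 = +1.
v=17: a=17^3·(≡16), b=17^1·(≡12) mod 17; (16|17)=+1, (12|17)=-1; (−1)^{3·1·8}·(+1)^1·(-1)^3 = -1.
|Ram(2800733, 51)| = 4, even; anisotropic at {3, 17, 19, 23}.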